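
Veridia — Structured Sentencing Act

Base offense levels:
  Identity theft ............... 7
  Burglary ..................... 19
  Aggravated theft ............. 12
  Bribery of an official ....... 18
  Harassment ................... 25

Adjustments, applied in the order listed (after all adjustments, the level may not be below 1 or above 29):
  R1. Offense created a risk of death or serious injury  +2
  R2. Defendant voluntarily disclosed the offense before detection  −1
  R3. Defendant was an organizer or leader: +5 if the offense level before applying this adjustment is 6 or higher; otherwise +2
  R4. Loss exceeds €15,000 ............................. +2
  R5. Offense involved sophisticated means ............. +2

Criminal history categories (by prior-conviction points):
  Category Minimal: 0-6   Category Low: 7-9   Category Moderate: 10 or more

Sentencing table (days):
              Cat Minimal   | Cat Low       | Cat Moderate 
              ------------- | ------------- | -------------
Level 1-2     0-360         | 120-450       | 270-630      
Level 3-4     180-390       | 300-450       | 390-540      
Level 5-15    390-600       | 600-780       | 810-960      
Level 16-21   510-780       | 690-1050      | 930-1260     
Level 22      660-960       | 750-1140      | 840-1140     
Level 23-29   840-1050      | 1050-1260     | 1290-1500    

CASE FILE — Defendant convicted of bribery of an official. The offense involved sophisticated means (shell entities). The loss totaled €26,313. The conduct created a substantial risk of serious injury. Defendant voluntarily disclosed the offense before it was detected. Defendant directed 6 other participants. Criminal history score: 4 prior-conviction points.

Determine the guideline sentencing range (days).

Base offense level for bribery of an official: 18.
R1 applies: 18 + 2 = 20.
R2 applies: 20 − 1 = 19.
R3 applies (level before this adjustment is 19 ≥ 6, so +5): 19 + 5 = 24.
R4 applies: 24 + 2 = 26.
R5 applies: 26 + 2 = 28.
Final offense level: 28.
Criminal history: 4 prior points → Category Minimal (0-6).
Level 28 falls in the 23-29 band.
Grid: Level 23-29 × Category Minimal = 840-1050 days.

840-1050 days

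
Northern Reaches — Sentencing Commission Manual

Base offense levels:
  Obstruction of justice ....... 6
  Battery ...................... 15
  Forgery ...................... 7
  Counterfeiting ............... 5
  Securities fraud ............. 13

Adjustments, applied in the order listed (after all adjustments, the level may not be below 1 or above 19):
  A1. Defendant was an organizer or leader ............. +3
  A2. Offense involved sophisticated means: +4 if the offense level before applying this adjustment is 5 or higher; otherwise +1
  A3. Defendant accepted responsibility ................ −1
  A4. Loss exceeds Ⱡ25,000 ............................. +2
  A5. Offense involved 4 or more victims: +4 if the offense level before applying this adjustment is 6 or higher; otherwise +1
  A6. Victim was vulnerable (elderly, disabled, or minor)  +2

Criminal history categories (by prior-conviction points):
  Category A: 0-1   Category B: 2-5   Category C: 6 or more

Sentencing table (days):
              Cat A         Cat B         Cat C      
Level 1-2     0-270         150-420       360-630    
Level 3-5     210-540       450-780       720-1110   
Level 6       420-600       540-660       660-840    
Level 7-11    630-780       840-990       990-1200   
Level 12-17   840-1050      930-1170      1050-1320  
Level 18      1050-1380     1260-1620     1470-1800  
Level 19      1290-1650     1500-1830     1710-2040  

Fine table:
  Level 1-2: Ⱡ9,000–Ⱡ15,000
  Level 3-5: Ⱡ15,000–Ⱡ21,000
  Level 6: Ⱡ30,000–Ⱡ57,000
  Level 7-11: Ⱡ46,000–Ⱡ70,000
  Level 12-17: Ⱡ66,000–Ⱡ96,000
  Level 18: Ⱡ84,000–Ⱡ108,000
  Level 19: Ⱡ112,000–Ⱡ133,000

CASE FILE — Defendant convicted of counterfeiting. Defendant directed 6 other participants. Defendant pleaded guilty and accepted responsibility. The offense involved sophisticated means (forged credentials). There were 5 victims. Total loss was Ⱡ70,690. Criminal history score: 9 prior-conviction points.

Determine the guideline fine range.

Ⱡ66,000–Ⱡ96,000

Base offense level for counterfeiting: 5.
A1 applies: 5 + 3 = 8.
A2 applies (level before this adjustment is 8 ≥ 5, so +4): 8 + 4 = 12.
A3 applies: 12 − 1 = 11.
A4 applies: 11 + 2 = 13.
A5 applies (level before this adjustment is 13 ≥ 6, so +4): 13 + 4 = 17.
A6 does not apply.
Final offense level: 17.
Level 17 falls in the 12-17 band.
Fine table: Level 12-17 → Ⱡ66,000–Ⱡ96,000.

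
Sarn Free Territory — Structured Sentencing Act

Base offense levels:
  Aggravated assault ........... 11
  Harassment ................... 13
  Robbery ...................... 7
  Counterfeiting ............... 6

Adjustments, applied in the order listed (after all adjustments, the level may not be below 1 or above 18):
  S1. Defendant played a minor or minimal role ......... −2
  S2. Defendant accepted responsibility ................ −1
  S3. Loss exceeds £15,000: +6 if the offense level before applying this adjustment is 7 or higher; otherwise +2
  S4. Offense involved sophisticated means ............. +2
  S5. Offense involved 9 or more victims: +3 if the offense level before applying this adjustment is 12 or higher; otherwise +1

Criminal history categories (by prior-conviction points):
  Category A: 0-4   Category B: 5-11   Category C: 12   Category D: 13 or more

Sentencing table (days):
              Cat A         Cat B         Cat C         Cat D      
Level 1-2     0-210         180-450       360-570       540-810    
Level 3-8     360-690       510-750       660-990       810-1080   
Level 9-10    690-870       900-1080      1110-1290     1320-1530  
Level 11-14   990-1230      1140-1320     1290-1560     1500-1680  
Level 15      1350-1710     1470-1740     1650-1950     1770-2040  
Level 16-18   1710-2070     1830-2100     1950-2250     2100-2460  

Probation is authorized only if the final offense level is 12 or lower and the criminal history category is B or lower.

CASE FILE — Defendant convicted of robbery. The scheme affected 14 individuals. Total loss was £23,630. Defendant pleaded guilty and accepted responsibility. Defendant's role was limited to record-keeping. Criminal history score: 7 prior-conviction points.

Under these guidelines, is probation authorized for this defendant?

Yes

Base offense level for robbery: 7.
S1 applies: 7 − 2 = 5.
S2 applies: 5 − 1 = 4.
S3 applies (level before this adjustment is 4 < 7, so +2): 4 + 2 = 6.
S5 applies (level before this adjustment is 6 < 12, so +1): 6 + 1 = 7.
Final offense level: 7.
Criminal history: 7 prior points → Category B (5-11).
Level 7 falls in the 3-8 band.
Grid: Level 3-8 × Category B = 510-750 days.
Probation check: level 7 ≤ 12 and category B ≤ B → eligible.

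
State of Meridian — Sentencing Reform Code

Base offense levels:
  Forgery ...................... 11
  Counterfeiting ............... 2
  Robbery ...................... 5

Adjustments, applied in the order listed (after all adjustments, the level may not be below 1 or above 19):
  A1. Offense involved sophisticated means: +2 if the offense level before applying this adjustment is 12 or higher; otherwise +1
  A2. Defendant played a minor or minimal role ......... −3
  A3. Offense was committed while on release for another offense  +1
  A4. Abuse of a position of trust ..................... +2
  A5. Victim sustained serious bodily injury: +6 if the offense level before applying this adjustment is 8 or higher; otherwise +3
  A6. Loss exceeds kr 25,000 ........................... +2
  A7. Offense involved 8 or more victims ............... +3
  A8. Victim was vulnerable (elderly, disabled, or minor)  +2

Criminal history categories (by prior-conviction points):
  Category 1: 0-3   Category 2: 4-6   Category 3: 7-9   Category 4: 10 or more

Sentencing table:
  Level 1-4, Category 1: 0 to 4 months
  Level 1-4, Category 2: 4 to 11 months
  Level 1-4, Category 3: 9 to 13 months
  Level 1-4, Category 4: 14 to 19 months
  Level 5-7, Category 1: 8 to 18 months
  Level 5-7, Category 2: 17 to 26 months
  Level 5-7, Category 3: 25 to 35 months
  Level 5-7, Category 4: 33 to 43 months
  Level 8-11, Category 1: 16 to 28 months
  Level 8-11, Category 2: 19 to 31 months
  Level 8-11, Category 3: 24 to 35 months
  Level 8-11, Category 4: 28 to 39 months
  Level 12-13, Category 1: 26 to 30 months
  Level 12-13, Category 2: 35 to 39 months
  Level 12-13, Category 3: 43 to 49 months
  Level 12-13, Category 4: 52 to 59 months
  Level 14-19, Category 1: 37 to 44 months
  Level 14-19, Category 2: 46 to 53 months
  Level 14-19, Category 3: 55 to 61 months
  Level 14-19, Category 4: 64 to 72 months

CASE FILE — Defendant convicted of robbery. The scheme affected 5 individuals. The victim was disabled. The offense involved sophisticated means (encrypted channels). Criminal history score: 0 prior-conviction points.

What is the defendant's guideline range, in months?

Base offense level for robbery: 5.
A1 applies (level before this adjustment is 5 < 12, so +1): 5 + 1 = 6.
A2 does not apply.
A3 does not apply.
A8 applies: 6 + 2 = 8.
Final offense level: 8.
Criminal history: 0 prior points → Category 1 (0-3).
Level 8 falls in the 8-11 band.
Grid: Level 8-11 × Category 1 = 16-28 months.

16-28 months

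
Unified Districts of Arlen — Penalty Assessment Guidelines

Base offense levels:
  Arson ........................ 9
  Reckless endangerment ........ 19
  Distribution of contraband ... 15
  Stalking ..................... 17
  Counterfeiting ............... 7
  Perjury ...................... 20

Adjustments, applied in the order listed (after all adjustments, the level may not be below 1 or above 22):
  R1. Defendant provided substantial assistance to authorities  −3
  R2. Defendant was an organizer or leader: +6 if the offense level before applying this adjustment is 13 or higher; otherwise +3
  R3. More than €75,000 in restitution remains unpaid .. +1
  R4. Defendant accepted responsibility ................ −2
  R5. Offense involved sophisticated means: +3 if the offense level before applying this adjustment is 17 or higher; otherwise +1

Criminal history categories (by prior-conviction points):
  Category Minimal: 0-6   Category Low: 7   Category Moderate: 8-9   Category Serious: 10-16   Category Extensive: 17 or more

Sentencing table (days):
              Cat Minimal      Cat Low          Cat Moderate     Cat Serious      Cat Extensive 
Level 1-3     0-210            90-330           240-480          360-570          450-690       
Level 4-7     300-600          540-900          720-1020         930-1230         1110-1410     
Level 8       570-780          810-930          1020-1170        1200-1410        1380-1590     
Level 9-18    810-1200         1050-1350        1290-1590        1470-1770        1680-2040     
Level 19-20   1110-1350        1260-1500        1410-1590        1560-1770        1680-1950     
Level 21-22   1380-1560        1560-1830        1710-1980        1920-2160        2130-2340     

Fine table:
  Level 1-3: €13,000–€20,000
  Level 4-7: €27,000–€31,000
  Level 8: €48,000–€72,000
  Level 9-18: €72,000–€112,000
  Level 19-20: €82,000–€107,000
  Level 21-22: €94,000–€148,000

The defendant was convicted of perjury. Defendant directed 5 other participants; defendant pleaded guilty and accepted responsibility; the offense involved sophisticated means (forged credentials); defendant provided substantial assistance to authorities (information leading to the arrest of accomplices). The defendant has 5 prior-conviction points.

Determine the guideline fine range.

Base offense level for perjury: 20.
R1 applies: 20 − 3 = 17.
R2 applies (level before this adjustment is 17 ≥ 13, so +6): 17 + 6 = 23.
R4 applies: 23 − 2 = 21.
R5 applies (level before this adjustment is 21 ≥ 17, so +3): 21 + 3 = 24.
Level 24 exceeds the maximum of 22; capped at 22.
Final offense level: 22.
Level 22 falls in the 21-22 band.
Fine table: Level 21-22 → €94,000–€148,000.

€94,000–€148,000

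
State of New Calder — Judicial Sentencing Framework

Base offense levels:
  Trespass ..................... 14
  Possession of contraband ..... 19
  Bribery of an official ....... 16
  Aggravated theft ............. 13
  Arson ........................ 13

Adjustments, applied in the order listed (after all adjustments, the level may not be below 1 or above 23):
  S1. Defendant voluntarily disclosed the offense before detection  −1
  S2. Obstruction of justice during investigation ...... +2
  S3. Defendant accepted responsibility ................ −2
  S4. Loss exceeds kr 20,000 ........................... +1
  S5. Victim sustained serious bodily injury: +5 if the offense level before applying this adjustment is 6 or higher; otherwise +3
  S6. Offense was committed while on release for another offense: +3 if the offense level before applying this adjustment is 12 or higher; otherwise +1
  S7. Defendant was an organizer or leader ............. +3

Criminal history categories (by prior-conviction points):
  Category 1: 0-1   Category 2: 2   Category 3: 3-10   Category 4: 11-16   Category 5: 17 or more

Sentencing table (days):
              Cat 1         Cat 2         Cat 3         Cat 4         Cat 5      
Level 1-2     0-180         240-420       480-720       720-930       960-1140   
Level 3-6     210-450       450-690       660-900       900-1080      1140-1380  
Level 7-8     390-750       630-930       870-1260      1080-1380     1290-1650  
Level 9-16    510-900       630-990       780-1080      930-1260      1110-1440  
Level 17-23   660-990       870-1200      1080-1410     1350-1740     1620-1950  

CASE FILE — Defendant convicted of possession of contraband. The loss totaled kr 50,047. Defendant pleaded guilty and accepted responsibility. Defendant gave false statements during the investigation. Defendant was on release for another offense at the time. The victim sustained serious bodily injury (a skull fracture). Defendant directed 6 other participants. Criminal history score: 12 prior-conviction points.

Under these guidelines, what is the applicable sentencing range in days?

1350-1740 days

Base offense level for possession of contraband: 19.
S1 does not apply.
S2 applies: 19 + 2 = 21.
S3 applies: 21 − 2 = 19.
S4 applies: 19 + 1 = 20.
S5 applies (level before this adjustment is 20 ≥ 6, so +5): 20 + 5 = 25.
S6 applies (level before this adjustment is 25 ≥ 12, so +3): 25 + 3 = 28.
S7 applies: 28 + 3 = 31.
Level 31 exceeds the maximum of 23; capped at 23.
Final offense level: 23.
Criminal history: 12 prior points → Category 4 (11-16).
Level 23 falls in the 17-23 band.
Grid: Level 17-23 × Category 4 = 1350-1740 days.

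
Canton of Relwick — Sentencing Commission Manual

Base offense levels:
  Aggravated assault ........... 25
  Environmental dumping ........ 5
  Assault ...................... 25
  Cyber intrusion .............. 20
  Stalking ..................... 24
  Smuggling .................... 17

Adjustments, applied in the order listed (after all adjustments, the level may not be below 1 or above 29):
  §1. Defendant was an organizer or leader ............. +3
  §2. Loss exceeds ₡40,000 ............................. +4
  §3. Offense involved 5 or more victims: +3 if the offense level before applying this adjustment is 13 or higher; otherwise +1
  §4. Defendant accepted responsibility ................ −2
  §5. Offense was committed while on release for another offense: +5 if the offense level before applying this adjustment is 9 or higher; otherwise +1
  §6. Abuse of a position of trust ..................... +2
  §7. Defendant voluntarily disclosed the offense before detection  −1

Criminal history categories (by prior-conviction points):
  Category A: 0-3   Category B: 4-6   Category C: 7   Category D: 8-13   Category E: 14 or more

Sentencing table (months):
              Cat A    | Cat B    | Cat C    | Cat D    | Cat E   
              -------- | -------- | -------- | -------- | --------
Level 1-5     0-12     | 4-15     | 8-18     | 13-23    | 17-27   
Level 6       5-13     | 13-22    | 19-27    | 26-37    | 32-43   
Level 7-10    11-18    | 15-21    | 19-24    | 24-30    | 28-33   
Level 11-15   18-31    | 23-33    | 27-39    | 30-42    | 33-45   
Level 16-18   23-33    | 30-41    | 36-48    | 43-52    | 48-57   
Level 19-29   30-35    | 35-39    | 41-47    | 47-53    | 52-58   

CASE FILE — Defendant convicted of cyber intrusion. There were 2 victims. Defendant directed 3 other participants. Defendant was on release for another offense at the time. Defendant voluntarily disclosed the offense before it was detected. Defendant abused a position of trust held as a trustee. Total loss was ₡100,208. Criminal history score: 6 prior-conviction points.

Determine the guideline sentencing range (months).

Base offense level for cyber intrusion: 20.
§1 applies: 20 + 3 = 23.
§2 applies: 23 + 4 = 27.
§4 does not apply.
§5 applies (level before this adjustment is 27 ≥ 9, so +5): 27 + 5 = 32.
§6 applies: 32 + 2 = 34.
§7 applies: 34 − 1 = 33.
Level 33 exceeds the maximum of 29; capped at 29.
Final offense level: 29.
Criminal history: 6 prior points → Category B (4-6).
Level 29 falls in the 19-29 band.
Grid: Level 19-29 × Category B = 35-39 months.

35-39 months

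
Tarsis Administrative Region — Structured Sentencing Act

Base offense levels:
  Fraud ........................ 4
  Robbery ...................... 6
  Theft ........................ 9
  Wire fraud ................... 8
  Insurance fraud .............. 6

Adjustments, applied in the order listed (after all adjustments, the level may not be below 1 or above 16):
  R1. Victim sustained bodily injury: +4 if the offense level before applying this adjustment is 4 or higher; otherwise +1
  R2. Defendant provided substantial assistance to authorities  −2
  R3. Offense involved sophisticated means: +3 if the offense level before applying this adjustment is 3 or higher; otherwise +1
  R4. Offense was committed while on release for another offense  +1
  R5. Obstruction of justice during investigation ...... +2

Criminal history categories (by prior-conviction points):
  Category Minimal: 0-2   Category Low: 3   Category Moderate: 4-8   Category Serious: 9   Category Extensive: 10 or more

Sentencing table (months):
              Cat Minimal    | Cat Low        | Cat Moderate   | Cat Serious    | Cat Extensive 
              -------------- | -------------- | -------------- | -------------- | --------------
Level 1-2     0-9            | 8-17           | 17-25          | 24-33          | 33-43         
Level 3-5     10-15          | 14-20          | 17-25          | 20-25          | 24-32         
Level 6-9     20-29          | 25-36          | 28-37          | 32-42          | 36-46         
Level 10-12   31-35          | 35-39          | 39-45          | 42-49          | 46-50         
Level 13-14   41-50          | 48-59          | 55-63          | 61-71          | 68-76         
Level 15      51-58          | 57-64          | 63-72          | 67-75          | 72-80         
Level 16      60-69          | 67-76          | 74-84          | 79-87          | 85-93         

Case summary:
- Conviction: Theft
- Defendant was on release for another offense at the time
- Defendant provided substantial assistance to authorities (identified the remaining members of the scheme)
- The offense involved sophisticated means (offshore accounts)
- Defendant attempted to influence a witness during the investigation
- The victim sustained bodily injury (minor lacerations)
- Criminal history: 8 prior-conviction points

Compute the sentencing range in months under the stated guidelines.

74-84 months

Base offense level for theft: 9.
R1 applies (level before this adjustment is 9 ≥ 4, so +4): 9 + 4 = 13.
R2 applies: 13 − 2 = 11.
R3 applies (level before this adjustment is 11 ≥ 3, so +3): 11 + 3 = 14.
R4 applies: 14 + 1 = 15.
R5 applies: 15 + 2 = 17.
Level 17 exceeds the maximum of 16; capped at 16.
Final offense level: 16.
Criminal history: 8 prior points → Category Moderate (4-8).
Level 16 falls in the 16 band.
Grid: Level 16 × Category Moderate = 74-84 months.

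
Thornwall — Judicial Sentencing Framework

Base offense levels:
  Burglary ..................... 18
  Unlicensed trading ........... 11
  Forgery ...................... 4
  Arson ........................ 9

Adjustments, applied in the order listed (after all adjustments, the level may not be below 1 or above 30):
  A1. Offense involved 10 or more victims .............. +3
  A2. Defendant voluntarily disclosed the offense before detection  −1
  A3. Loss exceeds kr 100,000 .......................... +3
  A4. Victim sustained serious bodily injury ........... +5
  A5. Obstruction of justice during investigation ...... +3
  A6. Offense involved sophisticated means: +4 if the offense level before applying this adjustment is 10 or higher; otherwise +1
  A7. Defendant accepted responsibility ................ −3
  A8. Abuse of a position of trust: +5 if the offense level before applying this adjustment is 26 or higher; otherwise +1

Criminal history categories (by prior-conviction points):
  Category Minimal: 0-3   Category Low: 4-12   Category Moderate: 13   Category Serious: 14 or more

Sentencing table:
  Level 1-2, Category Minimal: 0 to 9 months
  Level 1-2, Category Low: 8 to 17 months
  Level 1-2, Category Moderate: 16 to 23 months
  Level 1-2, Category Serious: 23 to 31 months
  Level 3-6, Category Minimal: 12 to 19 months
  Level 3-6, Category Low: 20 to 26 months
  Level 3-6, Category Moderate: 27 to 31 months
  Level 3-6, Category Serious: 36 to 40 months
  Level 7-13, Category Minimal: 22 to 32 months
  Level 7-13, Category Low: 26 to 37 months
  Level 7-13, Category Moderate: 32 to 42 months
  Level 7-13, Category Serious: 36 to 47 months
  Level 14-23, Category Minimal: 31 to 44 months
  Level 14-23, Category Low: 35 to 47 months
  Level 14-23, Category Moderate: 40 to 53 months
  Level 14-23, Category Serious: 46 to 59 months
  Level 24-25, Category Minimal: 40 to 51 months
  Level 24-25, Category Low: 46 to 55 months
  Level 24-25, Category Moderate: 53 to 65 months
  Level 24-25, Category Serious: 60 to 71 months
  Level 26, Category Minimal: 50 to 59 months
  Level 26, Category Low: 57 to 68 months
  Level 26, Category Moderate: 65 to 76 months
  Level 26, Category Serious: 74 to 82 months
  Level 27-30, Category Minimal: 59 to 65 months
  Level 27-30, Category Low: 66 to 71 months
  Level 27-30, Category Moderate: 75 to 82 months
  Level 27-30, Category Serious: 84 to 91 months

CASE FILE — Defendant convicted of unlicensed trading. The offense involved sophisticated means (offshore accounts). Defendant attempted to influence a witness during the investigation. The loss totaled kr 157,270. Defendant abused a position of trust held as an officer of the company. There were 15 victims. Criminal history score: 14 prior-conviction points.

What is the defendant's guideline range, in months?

Base offense level for unlicensed trading: 11.
A1 applies: 11 + 3 = 14.
A2 does not apply.
A3 applies: 14 + 3 = 17.
A5 applies: 17 + 3 = 20.
A6 applies (level before this adjustment is 20 ≥ 10, so +4): 20 + 4 = 24.
A8 applies (level before this adjustment is 24 < 26, so +1): 24 + 1 = 25.
Final offense level: 25.
Criminal history: 14 prior points → Category Serious (14+).
Level 25 falls in the 24-25 band.
Grid: Level 24-25 × Category Serious = 60-71 months.

60-71 months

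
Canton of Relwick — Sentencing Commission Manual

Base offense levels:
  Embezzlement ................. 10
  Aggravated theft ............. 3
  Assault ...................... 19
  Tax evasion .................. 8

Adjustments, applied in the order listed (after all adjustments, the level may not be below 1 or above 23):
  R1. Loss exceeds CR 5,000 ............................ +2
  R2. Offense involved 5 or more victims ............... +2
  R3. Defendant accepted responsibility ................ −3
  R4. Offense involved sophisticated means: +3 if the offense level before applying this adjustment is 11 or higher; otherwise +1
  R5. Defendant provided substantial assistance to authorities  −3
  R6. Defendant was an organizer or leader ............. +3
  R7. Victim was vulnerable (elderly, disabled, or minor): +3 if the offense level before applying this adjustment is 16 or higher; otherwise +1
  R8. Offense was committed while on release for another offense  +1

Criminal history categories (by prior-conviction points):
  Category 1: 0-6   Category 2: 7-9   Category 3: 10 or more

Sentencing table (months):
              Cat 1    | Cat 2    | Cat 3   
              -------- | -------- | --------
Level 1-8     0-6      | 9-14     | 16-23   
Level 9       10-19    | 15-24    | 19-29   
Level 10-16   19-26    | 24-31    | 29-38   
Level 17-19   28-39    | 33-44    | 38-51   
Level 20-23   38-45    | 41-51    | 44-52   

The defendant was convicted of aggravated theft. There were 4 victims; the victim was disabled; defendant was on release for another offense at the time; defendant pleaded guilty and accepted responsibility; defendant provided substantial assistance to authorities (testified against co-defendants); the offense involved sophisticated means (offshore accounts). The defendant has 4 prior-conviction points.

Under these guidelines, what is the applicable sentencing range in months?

Base offense level for aggravated theft: 3.
R3 applies: 3 − 3 = 0.
R4 applies (level before this adjustment is 0 < 11, so +1): 0 + 1 = 1.
R5 applies: 1 − 3 = -2.
R7 applies (level before this adjustment is -2 < 16, so +1): -2 + 1 = -1.
R8 applies: -1 + 1 = 0.
Level 0 is below the minimum of 1; floored at 1.
Final offense level: 1.
Criminal history: 4 prior points → Category 1 (0-6).
Level 1 falls in the 1-8 band.
Grid: Level 1-8 × Category 1 = 0-6 months.

0-6 months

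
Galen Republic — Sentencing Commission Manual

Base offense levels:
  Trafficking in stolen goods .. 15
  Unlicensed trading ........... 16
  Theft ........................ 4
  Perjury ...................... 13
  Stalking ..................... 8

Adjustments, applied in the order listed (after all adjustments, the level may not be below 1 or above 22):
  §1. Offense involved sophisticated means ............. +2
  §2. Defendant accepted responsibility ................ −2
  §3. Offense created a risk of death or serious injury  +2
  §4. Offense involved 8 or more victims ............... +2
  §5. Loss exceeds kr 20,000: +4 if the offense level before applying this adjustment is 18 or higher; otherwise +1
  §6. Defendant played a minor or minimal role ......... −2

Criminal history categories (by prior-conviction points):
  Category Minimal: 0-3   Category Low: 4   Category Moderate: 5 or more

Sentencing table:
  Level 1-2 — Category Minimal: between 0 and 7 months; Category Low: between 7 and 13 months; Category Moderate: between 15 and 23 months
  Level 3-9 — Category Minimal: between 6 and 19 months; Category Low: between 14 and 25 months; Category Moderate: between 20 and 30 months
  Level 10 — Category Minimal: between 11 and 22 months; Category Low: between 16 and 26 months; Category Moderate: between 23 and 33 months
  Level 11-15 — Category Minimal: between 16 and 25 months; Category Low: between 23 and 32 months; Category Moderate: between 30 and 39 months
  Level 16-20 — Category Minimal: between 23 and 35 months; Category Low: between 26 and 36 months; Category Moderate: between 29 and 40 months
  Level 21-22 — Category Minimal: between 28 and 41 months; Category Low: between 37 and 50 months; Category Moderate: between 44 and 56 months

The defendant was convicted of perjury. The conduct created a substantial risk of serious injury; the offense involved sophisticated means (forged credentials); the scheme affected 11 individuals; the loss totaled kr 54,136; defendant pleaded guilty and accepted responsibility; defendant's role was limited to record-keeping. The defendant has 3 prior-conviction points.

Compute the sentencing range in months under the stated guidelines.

23-35 months

Base offense level for perjury: 13.
§1 applies: 13 + 2 = 15.
§2 applies: 15 − 2 = 13.
§3 applies: 13 + 2 = 15.
§4 applies: 15 + 2 = 17.
§5 applies (level before this adjustment is 17 < 18, so +1): 17 + 1 = 18.
§6 applies: 18 − 2 = 16.
Final offense level: 16.
Criminal history: 3 prior points → Category Minimal (0-3).
Level 16 falls in the 16-20 band.
Grid: Level 16-20 × Category Minimal = 23-35 months.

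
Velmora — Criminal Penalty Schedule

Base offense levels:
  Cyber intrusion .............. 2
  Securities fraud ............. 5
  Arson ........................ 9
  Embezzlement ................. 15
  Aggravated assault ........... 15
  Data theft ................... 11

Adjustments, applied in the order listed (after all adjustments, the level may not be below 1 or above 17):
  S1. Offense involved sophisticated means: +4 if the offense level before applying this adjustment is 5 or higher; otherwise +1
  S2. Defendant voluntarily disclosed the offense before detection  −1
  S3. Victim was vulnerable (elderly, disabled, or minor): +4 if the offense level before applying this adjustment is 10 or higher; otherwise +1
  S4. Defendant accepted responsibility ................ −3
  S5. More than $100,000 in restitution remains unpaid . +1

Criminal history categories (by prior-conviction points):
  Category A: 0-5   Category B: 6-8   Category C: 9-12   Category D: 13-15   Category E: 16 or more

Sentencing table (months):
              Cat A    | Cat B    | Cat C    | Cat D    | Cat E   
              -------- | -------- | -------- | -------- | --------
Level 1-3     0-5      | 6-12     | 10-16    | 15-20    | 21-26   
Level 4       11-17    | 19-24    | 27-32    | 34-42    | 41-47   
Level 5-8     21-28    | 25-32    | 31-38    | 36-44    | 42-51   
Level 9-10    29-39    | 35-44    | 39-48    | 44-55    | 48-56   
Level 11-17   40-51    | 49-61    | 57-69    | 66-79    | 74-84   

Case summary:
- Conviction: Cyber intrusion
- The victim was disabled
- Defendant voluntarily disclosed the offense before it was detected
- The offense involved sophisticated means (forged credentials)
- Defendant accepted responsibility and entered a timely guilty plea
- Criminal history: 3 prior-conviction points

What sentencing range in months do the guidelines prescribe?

Base offense level for cyber intrusion: 2.
S1 applies (level before this adjustment is 2 < 5, so +1): 2 + 1 = 3.
S2 applies: 3 − 1 = 2.
S3 applies (level before this adjustment is 2 < 10, so +1): 2 + 1 = 3.
S4 applies: 3 − 3 = 0.
Level 0 is below the minimum of 1; floored at 1.
Final offense level: 1.
Criminal history: 3 prior points → Category A (0-5).
Level 1 falls in the 1-3 band.
Grid: Level 1-3 × Category A = 0-5 months.

0-5 months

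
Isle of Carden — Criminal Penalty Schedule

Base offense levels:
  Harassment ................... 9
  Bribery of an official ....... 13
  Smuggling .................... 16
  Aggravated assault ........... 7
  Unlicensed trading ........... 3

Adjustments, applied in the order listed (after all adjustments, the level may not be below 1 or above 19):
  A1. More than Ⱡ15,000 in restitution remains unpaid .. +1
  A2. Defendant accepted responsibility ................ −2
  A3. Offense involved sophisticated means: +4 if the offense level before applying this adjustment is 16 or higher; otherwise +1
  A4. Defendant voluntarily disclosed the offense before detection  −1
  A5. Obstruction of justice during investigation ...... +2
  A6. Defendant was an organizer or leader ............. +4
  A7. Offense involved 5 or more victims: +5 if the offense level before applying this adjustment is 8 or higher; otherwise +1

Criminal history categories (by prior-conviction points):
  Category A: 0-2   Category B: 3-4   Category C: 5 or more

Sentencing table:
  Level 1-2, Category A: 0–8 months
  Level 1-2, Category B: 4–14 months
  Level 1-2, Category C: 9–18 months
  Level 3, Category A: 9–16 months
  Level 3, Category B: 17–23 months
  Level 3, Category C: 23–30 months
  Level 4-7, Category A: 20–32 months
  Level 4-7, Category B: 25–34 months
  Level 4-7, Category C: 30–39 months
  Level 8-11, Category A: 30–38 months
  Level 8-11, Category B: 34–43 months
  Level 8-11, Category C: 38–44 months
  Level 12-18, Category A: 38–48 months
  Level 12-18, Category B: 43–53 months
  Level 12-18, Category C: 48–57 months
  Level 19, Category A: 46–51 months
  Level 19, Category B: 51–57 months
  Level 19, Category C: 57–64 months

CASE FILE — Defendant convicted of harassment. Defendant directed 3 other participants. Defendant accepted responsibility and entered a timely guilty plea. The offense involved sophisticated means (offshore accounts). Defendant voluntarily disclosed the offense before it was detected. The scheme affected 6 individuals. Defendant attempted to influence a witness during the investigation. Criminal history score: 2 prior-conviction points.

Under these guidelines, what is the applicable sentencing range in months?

Base offense level for harassment: 9.
A1 does not apply.
A2 applies: 9 − 2 = 7.
A3 applies (level before this adjustment is 7 < 16, so +1): 7 + 1 = 8.
A4 applies: 8 − 1 = 7.
A5 applies: 7 + 2 = 9.
A6 applies: 9 + 4 = 13.
A7 applies (level before this adjustment is 13 ≥ 8, so +5): 13 + 5 = 18.
Final offense level: 18.
Criminal history: 2 prior points → Category A (0-2).
Level 18 falls in the 12-18 band.
Grid: Level 12-18 × Category A = 38-48 months.

38-48 months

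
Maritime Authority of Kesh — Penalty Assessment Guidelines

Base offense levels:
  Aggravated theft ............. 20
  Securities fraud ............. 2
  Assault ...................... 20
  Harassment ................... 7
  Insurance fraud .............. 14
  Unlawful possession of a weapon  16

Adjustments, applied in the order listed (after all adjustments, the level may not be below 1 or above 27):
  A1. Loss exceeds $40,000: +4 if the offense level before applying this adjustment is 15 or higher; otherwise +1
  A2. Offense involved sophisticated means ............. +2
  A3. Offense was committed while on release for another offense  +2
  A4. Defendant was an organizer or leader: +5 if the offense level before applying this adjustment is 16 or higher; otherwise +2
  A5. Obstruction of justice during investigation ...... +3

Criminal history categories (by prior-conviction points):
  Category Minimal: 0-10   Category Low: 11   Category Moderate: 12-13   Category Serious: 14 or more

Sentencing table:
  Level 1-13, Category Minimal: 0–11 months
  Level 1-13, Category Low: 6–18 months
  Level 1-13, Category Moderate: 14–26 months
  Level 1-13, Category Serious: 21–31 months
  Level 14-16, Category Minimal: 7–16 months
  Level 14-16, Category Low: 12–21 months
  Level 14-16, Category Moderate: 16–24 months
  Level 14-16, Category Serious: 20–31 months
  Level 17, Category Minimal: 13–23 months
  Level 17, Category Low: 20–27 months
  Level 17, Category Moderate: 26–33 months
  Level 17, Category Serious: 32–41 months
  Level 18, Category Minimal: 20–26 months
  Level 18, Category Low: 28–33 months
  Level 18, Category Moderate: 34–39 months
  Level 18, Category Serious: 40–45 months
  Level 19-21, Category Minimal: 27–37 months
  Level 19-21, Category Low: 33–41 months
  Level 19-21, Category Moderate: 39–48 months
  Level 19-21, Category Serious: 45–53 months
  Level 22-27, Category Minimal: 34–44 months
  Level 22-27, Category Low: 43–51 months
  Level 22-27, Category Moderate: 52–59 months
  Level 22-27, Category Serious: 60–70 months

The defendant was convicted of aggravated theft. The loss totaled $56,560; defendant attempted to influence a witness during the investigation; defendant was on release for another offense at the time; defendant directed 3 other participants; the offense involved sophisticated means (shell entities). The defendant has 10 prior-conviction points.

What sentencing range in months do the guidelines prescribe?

Base offense level for aggravated theft: 20.
A1 applies (level before this adjustment is 20 ≥ 15, so +4): 20 + 4 = 24.
A2 applies: 24 + 2 = 26.
A3 applies: 26 + 2 = 28.
A4 applies (level before this adjustment is 28 ≥ 16, so +5): 28 + 5 = 33.
A5 applies: 33 + 3 = 36.
Level 36 exceeds the maximum of 27; capped at 27.
Final offense level: 27.
Criminal history: 10 prior points → Category Minimal (0-10).
Level 27 falls in the 22-27 band.
Grid: Level 22-27 × Category Minimal = 34-44 months.

34-44 months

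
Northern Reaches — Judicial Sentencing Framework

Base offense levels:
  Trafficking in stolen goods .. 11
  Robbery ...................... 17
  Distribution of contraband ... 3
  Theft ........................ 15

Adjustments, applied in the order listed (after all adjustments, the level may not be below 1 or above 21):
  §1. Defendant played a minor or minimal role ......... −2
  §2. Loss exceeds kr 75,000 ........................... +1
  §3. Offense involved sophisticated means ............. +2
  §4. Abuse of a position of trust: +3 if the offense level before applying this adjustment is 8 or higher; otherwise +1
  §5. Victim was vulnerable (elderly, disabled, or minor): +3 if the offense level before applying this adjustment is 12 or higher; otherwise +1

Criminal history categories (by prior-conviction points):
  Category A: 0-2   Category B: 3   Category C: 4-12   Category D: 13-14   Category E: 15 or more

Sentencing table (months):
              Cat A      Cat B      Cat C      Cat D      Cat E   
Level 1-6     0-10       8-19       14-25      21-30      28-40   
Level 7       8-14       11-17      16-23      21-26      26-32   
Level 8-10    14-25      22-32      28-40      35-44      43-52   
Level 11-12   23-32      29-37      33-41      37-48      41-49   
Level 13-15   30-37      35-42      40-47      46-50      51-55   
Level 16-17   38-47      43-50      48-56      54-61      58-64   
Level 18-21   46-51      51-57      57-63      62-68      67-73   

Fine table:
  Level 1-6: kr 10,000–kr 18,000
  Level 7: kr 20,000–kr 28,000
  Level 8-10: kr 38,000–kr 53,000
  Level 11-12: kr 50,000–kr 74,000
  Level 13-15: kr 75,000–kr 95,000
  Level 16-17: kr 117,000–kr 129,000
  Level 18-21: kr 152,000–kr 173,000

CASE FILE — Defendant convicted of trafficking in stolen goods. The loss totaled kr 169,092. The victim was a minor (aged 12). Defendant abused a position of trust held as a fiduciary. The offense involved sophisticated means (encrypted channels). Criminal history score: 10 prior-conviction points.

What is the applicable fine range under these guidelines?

kr 152,000–kr 173,000

Base offense level for trafficking in stolen goods: 11.
§1 does not apply.
§2 applies: 11 + 1 = 12.
§3 applies: 12 + 2 = 14.
§4 applies (level before this adjustment is 14 ≥ 8, so +3): 14 + 3 = 17.
§5 applies (level before this adjustment is 17 ≥ 12, so +3): 17 + 3 = 20.
Final offense level: 20.
Level 20 falls in the 18-21 band.
Fine table: Level 18-21 → kr 152,000–kr 173,000.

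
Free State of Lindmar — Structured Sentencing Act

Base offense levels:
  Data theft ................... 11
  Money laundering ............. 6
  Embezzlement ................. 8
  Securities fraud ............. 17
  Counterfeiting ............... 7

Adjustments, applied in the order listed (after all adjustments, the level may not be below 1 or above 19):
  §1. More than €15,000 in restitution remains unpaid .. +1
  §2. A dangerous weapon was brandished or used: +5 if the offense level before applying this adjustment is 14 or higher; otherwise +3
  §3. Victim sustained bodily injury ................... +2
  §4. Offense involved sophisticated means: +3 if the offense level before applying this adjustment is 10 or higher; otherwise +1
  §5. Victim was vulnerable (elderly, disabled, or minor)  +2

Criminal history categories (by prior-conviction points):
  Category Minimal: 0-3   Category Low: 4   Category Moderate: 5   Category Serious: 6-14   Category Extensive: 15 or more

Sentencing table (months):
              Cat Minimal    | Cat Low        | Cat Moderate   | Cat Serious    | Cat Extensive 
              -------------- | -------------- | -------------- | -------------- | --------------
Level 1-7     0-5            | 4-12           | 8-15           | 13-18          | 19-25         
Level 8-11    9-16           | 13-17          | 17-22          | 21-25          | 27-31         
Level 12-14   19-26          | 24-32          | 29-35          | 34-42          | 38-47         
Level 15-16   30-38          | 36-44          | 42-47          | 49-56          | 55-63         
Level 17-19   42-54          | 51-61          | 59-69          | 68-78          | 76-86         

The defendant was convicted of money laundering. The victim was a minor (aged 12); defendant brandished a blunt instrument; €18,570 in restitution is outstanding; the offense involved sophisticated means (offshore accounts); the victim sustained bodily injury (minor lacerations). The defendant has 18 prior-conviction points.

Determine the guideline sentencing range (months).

Base offense level for money laundering: 6.
§1 applies: 6 + 1 = 7.
§2 applies (level before this adjustment is 7 < 14, so +3): 7 + 3 = 10.
§3 applies: 10 + 2 = 12.
§4 applies (level before this adjustment is 12 ≥ 10, so +3): 12 + 3 = 15.
§5 applies: 15 + 2 = 17.
Final offense level: 17.
Criminal history: 18 prior points → Category Extensive (15+).
Level 17 falls in the 17-19 band.
Grid: Level 17-19 × Category Extensive = 76-86 months.

76-86 months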